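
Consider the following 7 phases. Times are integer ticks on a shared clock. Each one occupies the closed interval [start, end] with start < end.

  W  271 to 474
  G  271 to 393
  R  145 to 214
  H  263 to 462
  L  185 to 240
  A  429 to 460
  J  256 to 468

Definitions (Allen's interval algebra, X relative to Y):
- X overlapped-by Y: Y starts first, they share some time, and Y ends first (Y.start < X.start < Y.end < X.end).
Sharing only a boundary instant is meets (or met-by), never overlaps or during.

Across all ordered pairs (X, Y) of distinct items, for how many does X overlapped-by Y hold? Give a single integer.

Checking all 42 ordered pairs for relation 'overlapped-by'; matching pairs in alphabetical order:
(L, R): L overlapped-by R ✓
(W, H): W overlapped-by H ✓
(W, J): W overlapped-by J ✓
Count: 3.

3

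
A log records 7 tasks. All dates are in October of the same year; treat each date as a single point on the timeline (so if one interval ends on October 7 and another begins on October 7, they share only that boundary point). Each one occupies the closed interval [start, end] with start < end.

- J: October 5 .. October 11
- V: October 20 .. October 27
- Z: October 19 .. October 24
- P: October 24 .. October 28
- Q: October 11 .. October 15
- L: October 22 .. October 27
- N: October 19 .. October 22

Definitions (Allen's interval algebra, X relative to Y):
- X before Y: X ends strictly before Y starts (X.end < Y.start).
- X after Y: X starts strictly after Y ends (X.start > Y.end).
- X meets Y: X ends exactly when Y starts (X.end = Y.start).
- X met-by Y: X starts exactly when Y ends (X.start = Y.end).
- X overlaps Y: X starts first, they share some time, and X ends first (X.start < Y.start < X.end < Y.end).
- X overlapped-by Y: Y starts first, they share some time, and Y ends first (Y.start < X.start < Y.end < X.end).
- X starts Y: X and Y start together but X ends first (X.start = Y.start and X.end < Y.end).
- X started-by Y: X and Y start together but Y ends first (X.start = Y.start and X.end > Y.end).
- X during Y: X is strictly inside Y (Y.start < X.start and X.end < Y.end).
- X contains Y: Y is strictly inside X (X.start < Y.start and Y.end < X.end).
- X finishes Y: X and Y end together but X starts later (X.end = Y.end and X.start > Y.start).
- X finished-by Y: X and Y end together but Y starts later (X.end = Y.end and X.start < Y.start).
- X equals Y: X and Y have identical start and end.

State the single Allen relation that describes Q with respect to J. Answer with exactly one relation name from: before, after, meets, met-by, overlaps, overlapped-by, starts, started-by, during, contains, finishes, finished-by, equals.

met-by

Q = [October 11, October 15]; J = [October 5, October 11].
Compare endpoints: Q.start > J.start, Q.start = J.end, Q.end > J.start, Q.end > J.end.
That pattern is 'met-by'.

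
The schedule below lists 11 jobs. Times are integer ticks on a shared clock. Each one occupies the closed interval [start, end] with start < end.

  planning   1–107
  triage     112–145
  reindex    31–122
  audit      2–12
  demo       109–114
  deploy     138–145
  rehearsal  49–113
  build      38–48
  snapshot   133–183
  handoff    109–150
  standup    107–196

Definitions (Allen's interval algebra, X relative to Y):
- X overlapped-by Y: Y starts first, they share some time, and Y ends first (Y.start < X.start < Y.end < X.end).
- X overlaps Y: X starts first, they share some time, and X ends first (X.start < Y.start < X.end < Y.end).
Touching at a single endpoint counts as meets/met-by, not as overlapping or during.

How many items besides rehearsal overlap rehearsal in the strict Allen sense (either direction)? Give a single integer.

5

Target rehearsal = [49, 113].
audit [2, 12] → before → no.
build [38, 48] → before → no.
demo [109, 114] → overlapped-by → counts.
deploy [138, 145] → after → no.
handoff [109, 150] → overlapped-by → counts.
planning [1, 107] → overlaps → counts.
reindex [31, 122] → contains → no.
snapshot [133, 183] → after → no.
standup [107, 196] → overlapped-by → counts.
triage [112, 145] → overlapped-by → counts.
Total: 5.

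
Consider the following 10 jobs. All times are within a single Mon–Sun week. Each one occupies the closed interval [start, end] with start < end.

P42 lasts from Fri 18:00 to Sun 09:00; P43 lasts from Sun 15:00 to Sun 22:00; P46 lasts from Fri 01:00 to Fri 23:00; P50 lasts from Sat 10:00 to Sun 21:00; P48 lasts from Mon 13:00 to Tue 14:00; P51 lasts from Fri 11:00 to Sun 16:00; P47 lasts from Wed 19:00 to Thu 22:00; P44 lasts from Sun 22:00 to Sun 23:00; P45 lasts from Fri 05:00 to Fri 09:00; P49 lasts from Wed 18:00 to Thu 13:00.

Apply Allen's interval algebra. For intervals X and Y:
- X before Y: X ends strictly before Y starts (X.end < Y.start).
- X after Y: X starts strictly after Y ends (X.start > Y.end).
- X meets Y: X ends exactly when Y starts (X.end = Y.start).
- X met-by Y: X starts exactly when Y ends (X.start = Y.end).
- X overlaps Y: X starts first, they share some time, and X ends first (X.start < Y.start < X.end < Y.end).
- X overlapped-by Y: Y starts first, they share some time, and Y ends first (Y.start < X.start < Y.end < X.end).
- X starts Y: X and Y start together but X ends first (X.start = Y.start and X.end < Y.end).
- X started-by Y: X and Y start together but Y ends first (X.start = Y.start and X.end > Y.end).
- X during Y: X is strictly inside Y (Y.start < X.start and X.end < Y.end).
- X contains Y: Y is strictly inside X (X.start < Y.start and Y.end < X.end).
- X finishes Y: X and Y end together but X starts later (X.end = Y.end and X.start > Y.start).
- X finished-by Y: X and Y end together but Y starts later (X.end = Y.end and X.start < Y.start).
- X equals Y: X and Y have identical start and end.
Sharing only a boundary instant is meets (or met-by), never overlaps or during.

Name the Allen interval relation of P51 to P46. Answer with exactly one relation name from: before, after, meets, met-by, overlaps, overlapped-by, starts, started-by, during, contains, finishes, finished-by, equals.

overlapped-by

P51 = [Fri 11:00, Sun 16:00]; P46 = [Fri 01:00, Fri 23:00].
Compare endpoints: P51.start > P46.start, P51.start < P46.end, P51.end > P46.start, P51.end > P46.end.
That pattern is 'overlapped-by'.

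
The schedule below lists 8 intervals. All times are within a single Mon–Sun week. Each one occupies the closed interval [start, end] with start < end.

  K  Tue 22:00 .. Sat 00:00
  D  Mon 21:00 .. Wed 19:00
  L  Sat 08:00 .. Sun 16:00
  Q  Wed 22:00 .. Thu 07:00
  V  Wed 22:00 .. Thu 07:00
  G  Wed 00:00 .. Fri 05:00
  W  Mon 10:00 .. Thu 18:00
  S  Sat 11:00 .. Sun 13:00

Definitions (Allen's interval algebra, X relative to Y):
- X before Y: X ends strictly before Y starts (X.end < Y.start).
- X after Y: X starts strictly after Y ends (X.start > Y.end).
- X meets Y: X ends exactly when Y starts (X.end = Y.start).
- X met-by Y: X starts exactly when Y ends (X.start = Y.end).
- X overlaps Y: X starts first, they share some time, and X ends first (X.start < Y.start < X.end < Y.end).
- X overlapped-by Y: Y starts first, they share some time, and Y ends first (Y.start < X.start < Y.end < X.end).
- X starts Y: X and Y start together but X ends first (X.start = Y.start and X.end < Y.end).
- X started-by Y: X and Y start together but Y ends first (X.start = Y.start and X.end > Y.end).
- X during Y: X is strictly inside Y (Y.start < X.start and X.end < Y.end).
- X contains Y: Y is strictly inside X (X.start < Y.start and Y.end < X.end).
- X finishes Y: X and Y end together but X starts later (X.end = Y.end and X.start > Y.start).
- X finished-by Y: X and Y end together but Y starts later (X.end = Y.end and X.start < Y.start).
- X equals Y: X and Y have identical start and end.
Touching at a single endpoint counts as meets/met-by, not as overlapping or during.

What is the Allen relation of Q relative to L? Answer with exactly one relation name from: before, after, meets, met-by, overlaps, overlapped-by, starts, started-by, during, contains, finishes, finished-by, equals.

Q = [Wed 22:00, Thu 07:00]; L = [Sat 08:00, Sun 16:00].
Compare endpoints: Q.start < L.start, Q.start < L.end, Q.end < L.start, Q.end < L.end.
That pattern is 'before'.

before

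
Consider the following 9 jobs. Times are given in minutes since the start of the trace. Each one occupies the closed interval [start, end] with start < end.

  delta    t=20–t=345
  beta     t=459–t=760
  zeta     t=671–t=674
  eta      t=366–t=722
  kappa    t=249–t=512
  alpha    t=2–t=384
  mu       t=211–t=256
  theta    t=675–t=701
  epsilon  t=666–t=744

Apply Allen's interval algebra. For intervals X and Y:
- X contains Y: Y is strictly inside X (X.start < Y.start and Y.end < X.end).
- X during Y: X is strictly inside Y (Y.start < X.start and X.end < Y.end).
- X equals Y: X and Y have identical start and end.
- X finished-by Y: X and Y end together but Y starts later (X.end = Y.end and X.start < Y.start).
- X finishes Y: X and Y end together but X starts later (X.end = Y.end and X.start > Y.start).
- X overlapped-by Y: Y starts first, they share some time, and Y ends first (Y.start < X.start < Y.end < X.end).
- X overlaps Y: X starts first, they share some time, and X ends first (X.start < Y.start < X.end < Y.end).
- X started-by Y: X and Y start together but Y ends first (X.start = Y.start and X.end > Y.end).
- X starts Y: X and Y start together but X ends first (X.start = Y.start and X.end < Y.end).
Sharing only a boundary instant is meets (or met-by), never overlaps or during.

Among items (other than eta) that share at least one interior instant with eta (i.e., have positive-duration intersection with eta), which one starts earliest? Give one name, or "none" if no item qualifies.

alpha

Target eta = [t=366, t=722].
alpha [t=2, t=384] → overlaps → candidate.
beta [t=459, t=760] → overlapped-by → candidate.
delta [t=20, t=345] → before → excluded.
epsilon [t=666, t=744] → overlapped-by → candidate.
kappa [t=249, t=512] → overlaps → candidate.
mu [t=211, t=256] → before → excluded.
theta [t=675, t=701] → during → candidate.
zeta [t=671, t=674] → during → candidate.
Among candidates, earliest start is t=2 → alpha.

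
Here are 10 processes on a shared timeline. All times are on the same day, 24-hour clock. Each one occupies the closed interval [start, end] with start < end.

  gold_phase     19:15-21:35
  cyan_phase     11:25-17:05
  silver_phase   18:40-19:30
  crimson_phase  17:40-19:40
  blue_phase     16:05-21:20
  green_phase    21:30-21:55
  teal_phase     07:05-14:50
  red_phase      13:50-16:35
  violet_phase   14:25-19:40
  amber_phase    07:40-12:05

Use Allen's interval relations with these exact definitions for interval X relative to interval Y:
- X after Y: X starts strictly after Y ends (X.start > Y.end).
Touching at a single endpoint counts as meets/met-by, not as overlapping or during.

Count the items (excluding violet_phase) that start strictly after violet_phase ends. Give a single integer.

1

Target violet_phase = [14:25, 19:40].
amber_phase [07:40, 12:05] → before → no.
blue_phase [16:05, 21:20] → overlapped-by → no.
crimson_phase [17:40, 19:40] → finishes → no.
cyan_phase [11:25, 17:05] → overlaps → no.
gold_phase [19:15, 21:35] → overlapped-by → no.
green_phase [21:30, 21:55] → after → counts.
red_phase [13:50, 16:35] → overlaps → no.
silver_phase [18:40, 19:30] → during → no.
teal_phase [07:05, 14:50] → overlaps → no.
Total: 1.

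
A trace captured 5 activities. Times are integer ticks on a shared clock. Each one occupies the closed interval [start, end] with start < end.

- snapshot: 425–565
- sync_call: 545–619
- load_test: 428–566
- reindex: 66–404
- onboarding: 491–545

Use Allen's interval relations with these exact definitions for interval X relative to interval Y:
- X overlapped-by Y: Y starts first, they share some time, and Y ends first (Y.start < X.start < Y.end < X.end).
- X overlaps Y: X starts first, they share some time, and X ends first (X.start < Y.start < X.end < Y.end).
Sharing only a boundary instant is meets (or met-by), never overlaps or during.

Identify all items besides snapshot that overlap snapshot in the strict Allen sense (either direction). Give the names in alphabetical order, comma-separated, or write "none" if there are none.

Target snapshot = [425, 565].
load_test [428, 566] → overlapped-by → yes.
onboarding [491, 545] → during → no.
reindex [66, 404] → before → no.
sync_call [545, 619] → overlapped-by → yes.
Result: load_test, sync_call.

load_test, sync_call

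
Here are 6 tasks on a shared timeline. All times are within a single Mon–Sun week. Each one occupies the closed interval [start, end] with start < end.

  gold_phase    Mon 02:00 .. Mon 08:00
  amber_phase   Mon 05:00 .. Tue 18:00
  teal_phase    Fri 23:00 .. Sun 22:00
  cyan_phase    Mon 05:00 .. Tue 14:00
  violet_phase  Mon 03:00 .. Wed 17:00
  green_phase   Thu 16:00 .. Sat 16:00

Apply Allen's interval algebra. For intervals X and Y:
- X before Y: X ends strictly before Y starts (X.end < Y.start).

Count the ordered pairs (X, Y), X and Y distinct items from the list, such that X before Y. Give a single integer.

Checking all 30 ordered pairs for relation 'before'; matching pairs in alphabetical order:
(amber_phase, green_phase): amber_phase before green_phase ✓
(amber_phase, teal_phase): amber_phase before teal_phase ✓
(cyan_phase, green_phase): cyan_phase before green_phase ✓
(cyan_phase, teal_phase): cyan_phase before teal_phase ✓
(gold_phase, green_phase): gold_phase before green_phase ✓
(gold_phase, teal_phase): gold_phase before teal_phase ✓
(violet_phase, green_phase): violet_phase before green_phase ✓
(violet_phase, teal_phase): violet_phase before teal_phase ✓
Count: 8.

8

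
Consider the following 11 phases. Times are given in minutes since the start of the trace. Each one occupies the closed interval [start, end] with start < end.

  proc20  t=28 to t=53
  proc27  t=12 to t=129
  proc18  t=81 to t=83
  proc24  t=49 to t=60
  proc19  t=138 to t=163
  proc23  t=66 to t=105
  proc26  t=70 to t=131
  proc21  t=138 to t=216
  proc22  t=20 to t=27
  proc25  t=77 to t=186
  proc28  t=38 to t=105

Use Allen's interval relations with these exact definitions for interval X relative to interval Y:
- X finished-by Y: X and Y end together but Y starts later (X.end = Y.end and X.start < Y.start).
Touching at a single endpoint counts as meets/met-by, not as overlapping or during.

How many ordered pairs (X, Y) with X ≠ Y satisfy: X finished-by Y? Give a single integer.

Checking all 110 ordered pairs for relation 'finished-by'; matching pairs in alphabetical order:
(proc28, proc23): proc28 finished-by proc23 ✓
Count: 1.

1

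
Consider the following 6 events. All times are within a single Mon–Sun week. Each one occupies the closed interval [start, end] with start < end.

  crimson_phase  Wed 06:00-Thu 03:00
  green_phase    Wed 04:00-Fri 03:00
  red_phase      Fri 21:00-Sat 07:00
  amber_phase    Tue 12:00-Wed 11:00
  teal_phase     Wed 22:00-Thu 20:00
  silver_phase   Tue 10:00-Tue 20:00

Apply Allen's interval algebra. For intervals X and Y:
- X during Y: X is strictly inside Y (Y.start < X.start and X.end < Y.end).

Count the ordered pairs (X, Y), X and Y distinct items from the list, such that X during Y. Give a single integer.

2

Checking all 30 ordered pairs for relation 'during'; matching pairs in alphabetical order:
(crimson_phase, green_phase): crimson_phase during green_phase ✓
(teal_phase, green_phase): teal_phase during green_phase ✓
Count: 2.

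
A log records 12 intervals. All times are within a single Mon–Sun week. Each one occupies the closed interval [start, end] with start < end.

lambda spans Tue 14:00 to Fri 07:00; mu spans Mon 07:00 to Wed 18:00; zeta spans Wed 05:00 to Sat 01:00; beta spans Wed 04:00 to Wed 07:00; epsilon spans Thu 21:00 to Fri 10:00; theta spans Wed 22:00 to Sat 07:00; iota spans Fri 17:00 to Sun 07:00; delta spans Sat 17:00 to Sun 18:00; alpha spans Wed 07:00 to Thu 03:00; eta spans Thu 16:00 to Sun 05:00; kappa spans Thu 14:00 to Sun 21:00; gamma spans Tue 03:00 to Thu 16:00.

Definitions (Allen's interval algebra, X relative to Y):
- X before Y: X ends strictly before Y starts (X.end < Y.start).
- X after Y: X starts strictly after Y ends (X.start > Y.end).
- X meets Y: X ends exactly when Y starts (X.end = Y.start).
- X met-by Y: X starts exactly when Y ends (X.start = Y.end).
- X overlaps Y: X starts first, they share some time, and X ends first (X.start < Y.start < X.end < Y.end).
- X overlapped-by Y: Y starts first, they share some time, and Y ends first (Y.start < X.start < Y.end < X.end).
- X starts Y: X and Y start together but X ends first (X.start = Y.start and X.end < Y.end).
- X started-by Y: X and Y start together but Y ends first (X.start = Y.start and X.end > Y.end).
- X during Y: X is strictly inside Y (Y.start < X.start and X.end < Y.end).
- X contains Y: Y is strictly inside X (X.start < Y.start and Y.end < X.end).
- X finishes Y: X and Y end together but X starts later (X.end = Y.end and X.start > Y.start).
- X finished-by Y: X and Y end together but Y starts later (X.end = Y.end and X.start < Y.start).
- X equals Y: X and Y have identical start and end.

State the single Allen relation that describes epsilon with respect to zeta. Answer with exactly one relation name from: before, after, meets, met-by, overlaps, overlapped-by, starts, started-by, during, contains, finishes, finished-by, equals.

during

epsilon = [Thu 21:00, Fri 10:00]; zeta = [Wed 05:00, Sat 01:00].
Compare endpoints: epsilon.start > zeta.start, epsilon.start < zeta.end, epsilon.end > zeta.start, epsilon.end < zeta.end.
That pattern is 'during'.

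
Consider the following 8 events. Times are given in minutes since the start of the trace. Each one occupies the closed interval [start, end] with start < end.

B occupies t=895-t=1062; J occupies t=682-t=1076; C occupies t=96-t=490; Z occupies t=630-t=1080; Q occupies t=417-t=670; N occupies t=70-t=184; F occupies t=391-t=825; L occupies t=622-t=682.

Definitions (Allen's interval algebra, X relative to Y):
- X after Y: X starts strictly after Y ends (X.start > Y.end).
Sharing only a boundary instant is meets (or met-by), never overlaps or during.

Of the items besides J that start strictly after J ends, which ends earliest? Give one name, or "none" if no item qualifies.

none

Target J = [t=682, t=1076].
B [t=895, t=1062] → during → excluded.
C [t=96, t=490] → before → excluded.
F [t=391, t=825] → overlaps → excluded.
L [t=622, t=682] → meets → excluded.
N [t=70, t=184] → before → excluded.
Q [t=417, t=670] → before → excluded.
Z [t=630, t=1080] → contains → excluded.
No candidates → none.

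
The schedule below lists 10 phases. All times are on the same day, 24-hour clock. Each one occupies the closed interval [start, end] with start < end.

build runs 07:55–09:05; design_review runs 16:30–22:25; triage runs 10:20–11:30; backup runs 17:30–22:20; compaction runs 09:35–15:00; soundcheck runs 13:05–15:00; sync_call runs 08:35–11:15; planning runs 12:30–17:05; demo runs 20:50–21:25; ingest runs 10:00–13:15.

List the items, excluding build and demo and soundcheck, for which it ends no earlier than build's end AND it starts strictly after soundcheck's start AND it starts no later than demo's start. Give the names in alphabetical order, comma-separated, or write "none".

Conditions: its end is no earlier than build's end (X.end >= 09:05) AND its start is strictly after soundcheck's start (X.start > 13:05) AND its start is no later than demo's start (X.start <= 20:50).
backup: end 22:20 >= 09:05? ✓; start 17:30 > 13:05? ✓; start 17:30 <= 20:50? ✓ → yes.
compaction: end 15:00 >= 09:05? ✓; start 09:35 > 13:05? ✗; start 09:35 <= 20:50? ✓ → no.
design_review: end 22:25 >= 09:05? ✓; start 16:30 > 13:05? ✓; start 16:30 <= 20:50? ✓ → yes.
ingest: end 13:15 >= 09:05? ✓; start 10:00 > 13:05? ✗; start 10:00 <= 20:50? ✓ → no.
planning: end 17:05 >= 09:05? ✓; start 12:30 > 13:05? ✗; start 12:30 <= 20:50? ✓ → no.
sync_call: end 11:15 >= 09:05? ✓; start 08:35 > 13:05? ✗; start 08:35 <= 20:50? ✓ → no.
triage: end 11:30 >= 09:05? ✓; start 10:20 > 13:05? ✗; start 10:20 <= 20:50? ✓ → no.
Result: backup, design_review.

backup, design_review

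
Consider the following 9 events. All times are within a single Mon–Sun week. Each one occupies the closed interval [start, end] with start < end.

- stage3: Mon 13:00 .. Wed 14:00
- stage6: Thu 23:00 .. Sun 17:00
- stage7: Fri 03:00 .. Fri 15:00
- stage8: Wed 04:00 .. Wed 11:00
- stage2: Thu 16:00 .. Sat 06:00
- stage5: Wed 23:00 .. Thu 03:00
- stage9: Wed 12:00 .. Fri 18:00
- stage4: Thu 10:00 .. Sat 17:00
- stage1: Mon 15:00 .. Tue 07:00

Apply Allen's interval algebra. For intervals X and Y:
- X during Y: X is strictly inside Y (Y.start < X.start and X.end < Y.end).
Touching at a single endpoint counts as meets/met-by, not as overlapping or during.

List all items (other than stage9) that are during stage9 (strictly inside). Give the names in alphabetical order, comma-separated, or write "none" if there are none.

stage5, stage7

Target stage9 = [Wed 12:00, Fri 18:00].
stage1 [Mon 15:00, Tue 07:00] → before → no.
stage2 [Thu 16:00, Sat 06:00] → overlapped-by → no.
stage3 [Mon 13:00, Wed 14:00] → overlaps → no.
stage4 [Thu 10:00, Sat 17:00] → overlapped-by → no.
stage5 [Wed 23:00, Thu 03:00] → during → yes.
stage6 [Thu 23:00, Sun 17:00] → overlapped-by → no.
stage7 [Fri 03:00, Fri 15:00] → during → yes.
stage8 [Wed 04:00, Wed 11:00] → before → no.
Result: stage5, stage7.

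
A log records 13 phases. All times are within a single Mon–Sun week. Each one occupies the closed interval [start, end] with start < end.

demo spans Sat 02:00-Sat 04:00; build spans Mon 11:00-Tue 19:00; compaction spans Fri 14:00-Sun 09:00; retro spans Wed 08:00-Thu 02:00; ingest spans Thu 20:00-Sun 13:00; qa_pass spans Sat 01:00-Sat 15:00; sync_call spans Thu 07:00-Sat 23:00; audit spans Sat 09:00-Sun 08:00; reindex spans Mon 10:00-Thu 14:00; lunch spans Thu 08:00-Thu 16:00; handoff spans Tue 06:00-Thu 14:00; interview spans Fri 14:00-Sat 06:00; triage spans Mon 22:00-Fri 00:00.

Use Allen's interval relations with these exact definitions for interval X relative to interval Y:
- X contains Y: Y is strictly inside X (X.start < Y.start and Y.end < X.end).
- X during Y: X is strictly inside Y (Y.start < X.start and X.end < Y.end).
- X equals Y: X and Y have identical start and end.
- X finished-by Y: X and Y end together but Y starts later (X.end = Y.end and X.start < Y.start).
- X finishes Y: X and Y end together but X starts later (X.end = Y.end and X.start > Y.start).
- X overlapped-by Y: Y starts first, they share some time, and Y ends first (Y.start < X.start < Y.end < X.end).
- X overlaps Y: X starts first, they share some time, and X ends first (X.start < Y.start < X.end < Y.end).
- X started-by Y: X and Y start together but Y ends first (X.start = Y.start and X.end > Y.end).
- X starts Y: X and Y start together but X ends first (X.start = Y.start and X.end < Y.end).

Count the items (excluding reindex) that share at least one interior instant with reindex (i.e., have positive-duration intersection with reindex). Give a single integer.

6

Target reindex = [Mon 10:00, Thu 14:00].
audit [Sat 09:00, Sun 08:00] → after → no.
build [Mon 11:00, Tue 19:00] → during → counts.
compaction [Fri 14:00, Sun 09:00] → after → no.
demo [Sat 02:00, Sat 04:00] → after → no.
handoff [Tue 06:00, Thu 14:00] → finishes → counts.
ingest [Thu 20:00, Sun 13:00] → after → no.
interview [Fri 14:00, Sat 06:00] → after → no.
lunch [Thu 08:00, Thu 16:00] → overlapped-by → counts.
qa_pass [Sat 01:00, Sat 15:00] → after → no.
retro [Wed 08:00, Thu 02:00] → during → counts.
sync_call [Thu 07:00, Sat 23:00] → overlapped-by → counts.
triage [Mon 22:00, Fri 00:00] → overlapped-by → counts.
Total: 6.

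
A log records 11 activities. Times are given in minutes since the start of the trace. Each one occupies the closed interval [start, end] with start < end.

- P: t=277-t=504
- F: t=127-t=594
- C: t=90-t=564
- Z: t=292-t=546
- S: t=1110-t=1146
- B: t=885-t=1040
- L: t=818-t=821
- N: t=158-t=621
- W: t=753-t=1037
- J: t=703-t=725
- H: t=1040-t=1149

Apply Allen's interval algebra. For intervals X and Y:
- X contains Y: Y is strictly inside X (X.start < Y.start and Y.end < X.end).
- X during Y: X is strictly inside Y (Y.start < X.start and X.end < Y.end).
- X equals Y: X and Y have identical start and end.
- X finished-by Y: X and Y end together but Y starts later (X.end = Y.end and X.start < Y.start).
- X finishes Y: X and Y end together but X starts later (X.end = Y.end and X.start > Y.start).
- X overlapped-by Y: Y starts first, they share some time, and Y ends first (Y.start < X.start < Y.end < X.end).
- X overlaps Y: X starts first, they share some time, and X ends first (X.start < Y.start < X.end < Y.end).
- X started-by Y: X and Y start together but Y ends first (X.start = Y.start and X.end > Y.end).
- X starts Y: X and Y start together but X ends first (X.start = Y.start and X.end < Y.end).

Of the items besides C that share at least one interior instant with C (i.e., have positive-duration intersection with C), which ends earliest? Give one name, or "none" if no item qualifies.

P

Target C = [t=90, t=564].
B [t=885, t=1040] → after → excluded.
F [t=127, t=594] → overlapped-by → candidate.
H [t=1040, t=1149] → after → excluded.
J [t=703, t=725] → after → excluded.
L [t=818, t=821] → after → excluded.
N [t=158, t=621] → overlapped-by → candidate.
P [t=277, t=504] → during → candidate.
S [t=1110, t=1146] → after → excluded.
W [t=753, t=1037] → after → excluded.
Z [t=292, t=546] → during → candidate.
Among candidates, earliest end is t=504 → P.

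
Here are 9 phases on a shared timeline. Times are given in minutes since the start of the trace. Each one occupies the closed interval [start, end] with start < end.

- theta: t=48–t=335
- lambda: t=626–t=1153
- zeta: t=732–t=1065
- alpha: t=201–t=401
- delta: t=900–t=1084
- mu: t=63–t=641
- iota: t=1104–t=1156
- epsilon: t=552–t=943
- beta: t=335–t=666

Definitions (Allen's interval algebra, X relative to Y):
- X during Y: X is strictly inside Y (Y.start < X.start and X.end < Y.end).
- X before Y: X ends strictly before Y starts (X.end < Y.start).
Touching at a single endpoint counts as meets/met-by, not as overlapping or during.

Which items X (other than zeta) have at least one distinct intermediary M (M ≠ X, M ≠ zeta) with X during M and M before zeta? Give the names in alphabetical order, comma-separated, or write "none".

Target zeta = [t=732, t=1065].
Intermediaries M with M before zeta: alpha, beta, mu, theta.
Via alpha — items with X during alpha: none.
Via beta — items with X during beta: none.
Via mu — items with X during mu: alpha.
Via theta — items with X during theta: none.
Union: alpha.

alpha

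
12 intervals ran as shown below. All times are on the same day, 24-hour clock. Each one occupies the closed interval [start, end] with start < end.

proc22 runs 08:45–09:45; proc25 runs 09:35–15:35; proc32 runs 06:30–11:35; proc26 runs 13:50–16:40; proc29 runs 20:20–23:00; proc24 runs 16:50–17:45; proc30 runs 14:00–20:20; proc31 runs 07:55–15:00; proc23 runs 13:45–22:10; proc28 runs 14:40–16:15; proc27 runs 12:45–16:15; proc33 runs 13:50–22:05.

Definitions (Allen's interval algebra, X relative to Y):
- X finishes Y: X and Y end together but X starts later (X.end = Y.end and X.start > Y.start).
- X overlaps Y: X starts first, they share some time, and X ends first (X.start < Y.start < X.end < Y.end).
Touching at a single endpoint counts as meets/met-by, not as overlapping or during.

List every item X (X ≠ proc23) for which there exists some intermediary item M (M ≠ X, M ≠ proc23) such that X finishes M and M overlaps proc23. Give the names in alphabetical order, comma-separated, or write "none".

proc28

Target proc23 = [13:45, 22:10].
Intermediaries M with M overlaps proc23: proc25, proc27, proc31.
Via proc25 — items with X finishes proc25: none.
Via proc27 — items with X finishes proc27: proc28.
Via proc31 — items with X finishes proc31: none.
Union: proc28.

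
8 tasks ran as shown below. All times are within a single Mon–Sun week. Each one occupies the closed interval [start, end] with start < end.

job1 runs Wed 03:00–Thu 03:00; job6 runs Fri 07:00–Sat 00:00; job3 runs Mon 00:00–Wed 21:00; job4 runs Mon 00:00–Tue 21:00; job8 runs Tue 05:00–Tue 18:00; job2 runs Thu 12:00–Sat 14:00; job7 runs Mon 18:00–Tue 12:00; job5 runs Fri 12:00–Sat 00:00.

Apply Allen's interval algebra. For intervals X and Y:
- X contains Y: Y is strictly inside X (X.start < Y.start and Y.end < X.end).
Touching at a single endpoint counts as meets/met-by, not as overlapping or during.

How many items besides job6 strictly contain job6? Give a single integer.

1

Target job6 = [Fri 07:00, Sat 00:00].
job1 [Wed 03:00, Thu 03:00] → before → no.
job2 [Thu 12:00, Sat 14:00] → contains → counts.
job3 [Mon 00:00, Wed 21:00] → before → no.
job4 [Mon 00:00, Tue 21:00] → before → no.
job5 [Fri 12:00, Sat 00:00] → finishes → no.
job7 [Mon 18:00, Tue 12:00] → before → no.
job8 [Tue 05:00, Tue 18:00] → before → no.
Total: 1.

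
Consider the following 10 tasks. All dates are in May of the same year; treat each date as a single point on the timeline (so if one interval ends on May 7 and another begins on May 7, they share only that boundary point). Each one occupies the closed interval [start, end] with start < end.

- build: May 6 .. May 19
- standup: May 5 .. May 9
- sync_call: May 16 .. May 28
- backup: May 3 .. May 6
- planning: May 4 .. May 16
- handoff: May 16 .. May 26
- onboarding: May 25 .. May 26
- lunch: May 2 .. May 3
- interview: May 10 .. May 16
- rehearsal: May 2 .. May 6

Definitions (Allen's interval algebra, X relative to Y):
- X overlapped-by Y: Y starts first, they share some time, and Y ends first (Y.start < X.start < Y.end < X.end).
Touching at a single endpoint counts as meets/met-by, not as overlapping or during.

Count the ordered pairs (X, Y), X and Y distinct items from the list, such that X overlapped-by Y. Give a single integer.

Checking all 90 ordered pairs for relation 'overlapped-by'; matching pairs in alphabetical order:
(build, planning): build overlapped-by planning ✓
(build, standup): build overlapped-by standup ✓
(handoff, build): handoff overlapped-by build ✓
(planning, backup): planning overlapped-by backup ✓
(planning, rehearsal): planning overlapped-by rehearsal ✓
(standup, backup): standup overlapped-by backup ✓
(standup, rehearsal): standup overlapped-by rehearsal ✓
(sync_call, build): sync_call overlapped-by build ✓
Count: 8.

8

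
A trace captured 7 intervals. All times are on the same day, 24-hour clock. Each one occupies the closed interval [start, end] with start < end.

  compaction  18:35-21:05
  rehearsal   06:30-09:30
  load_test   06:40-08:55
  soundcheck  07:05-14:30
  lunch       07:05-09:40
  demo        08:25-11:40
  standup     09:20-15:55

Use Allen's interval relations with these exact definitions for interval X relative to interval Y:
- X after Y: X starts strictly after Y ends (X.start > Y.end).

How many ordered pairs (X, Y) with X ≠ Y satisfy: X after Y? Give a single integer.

7

Checking all 42 ordered pairs for relation 'after'; matching pairs in alphabetical order:
(compaction, demo): compaction after demo ✓
(compaction, load_test): compaction after load_test ✓
(compaction, lunch): compaction after lunch ✓
(compaction, rehearsal): compaction after rehearsal ✓
(compaction, soundcheck): compaction after soundcheck ✓
(compaction, standup): compaction after standup ✓
(standup, load_test): standup after load_test ✓
Count: 7.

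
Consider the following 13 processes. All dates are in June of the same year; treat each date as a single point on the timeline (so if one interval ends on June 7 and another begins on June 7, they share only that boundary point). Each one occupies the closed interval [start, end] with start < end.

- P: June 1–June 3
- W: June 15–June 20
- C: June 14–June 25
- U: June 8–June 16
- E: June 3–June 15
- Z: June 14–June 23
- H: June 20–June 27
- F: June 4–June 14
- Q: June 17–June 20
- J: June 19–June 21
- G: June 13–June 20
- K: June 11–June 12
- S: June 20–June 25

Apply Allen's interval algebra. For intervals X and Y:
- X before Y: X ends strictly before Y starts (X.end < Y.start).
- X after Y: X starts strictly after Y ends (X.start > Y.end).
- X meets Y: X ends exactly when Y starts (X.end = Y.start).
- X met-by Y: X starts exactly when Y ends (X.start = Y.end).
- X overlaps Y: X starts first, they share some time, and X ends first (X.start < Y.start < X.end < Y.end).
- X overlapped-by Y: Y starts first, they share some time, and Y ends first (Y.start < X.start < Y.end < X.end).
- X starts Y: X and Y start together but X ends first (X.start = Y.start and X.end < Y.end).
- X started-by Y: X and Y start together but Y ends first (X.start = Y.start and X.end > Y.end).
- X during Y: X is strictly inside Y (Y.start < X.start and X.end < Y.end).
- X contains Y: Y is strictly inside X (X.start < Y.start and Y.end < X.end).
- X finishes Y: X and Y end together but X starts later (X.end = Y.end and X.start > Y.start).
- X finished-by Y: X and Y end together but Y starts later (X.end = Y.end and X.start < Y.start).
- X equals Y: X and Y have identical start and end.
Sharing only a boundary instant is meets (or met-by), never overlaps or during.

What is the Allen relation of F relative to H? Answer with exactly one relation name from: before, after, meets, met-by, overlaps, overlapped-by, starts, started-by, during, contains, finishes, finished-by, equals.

F = [June 4, June 14]; H = [June 20, June 27].
Compare endpoints: F.start < H.start, F.start < H.end, F.end < H.start, F.end < H.end.
That pattern is 'before'.

before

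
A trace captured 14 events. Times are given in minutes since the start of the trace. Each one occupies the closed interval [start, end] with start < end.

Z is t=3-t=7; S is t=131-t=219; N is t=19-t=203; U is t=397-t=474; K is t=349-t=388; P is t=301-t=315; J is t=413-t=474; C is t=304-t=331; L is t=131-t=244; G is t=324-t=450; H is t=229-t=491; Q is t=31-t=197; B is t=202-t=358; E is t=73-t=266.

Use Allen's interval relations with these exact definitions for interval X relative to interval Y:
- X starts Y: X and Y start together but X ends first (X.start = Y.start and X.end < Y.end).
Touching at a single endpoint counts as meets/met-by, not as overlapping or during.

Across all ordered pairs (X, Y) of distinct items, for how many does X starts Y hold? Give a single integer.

Checking all 182 ordered pairs for relation 'starts'; matching pairs in alphabetical order:
(S, L): S starts L ✓
Count: 1.

1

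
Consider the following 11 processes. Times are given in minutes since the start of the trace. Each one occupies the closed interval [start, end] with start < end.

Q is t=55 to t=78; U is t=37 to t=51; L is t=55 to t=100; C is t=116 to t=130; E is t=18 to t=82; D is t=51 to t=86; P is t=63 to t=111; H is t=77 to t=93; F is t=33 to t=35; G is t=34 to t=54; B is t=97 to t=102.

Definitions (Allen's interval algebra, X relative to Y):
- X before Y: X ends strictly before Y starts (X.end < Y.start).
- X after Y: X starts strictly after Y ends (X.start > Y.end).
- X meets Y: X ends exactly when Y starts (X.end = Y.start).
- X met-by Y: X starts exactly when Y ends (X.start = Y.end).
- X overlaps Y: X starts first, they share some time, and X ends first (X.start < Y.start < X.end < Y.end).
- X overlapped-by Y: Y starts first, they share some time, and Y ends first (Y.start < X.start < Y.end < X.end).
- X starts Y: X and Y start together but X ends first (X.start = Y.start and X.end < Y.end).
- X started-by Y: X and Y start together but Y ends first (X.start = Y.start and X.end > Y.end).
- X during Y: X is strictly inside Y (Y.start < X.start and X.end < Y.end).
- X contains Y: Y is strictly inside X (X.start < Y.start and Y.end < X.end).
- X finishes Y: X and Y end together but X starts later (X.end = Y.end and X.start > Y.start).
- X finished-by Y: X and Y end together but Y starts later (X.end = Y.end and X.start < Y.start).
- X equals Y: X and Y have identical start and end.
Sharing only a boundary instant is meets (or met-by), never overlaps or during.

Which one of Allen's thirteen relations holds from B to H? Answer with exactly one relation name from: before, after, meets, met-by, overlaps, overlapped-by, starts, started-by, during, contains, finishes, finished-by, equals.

B = [t=97, t=102]; H = [t=77, t=93].
Compare endpoints: B.start > H.start, B.start > H.end, B.end > H.start, B.end > H.end.
That pattern is 'after'.

after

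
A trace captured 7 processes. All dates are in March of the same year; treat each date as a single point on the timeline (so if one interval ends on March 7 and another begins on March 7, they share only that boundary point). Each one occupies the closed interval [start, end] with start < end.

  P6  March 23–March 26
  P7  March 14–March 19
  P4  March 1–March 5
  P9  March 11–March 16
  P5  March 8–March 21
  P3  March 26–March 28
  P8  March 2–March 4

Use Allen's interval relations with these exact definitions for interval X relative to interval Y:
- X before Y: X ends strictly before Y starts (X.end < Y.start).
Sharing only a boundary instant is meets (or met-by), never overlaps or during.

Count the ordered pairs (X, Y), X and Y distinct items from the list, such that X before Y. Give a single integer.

Checking all 42 ordered pairs for relation 'before'; matching pairs in alphabetical order:
(P4, P3): P4 before P3 ✓
(P4, P5): P4 before P5 ✓
(P4, P6): P4 before P6 ✓
(P4, P7): P4 before P7 ✓
(P4, P9): P4 before P9 ✓
(P5, P3): P5 before P3 ✓
(P5, P6): P5 before P6 ✓
(P7, P3): P7 before P3 ✓
(P7, P6): P7 before P6 ✓
(P8, P3): P8 before P3 ✓
(P8, P5): P8 before P5 ✓
(P8, P6): P8 before P6 ✓
(P8, P7): P8 before P7 ✓
(P8, P9): P8 before P9 ✓
(P9, P3): P9 before P3 ✓
(P9, P6): P9 before P6 ✓
Count: 16.

16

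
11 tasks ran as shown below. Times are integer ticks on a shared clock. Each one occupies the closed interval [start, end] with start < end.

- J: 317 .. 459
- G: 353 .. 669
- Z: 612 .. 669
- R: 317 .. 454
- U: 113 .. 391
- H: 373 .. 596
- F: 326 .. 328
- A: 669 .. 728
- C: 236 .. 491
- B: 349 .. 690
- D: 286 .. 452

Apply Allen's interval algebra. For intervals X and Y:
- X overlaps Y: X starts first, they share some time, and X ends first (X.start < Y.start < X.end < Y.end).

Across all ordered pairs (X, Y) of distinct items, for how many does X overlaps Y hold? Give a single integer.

Checking all 110 ordered pairs for relation 'overlaps'; matching pairs in alphabetical order:
(B, A): B overlaps A ✓
(C, B): C overlaps B ✓
(C, G): C overlaps G ✓
(C, H): C overlaps H ✓
(D, B): D overlaps B ✓
(D, G): D overlaps G ✓
(D, H): D overlaps H ✓
(D, J): D overlaps J ✓
(D, R): D overlaps R ✓
(J, B): J overlaps B ✓
(J, G): J overlaps G ✓
(J, H): J overlaps H ✓
(R, B): R overlaps B ✓
(R, G): R overlaps G ✓
(R, H): R overlaps H ✓
(U, B): U overlaps B ✓
(U, C): U overlaps C ✓
(U, D): U overlaps D ✓
(U, G): U overlaps G ✓
(U, H): U overlaps H ✓
(U, J): U overlaps J ✓
(U, R): U overlaps R ✓
Count: 22.

22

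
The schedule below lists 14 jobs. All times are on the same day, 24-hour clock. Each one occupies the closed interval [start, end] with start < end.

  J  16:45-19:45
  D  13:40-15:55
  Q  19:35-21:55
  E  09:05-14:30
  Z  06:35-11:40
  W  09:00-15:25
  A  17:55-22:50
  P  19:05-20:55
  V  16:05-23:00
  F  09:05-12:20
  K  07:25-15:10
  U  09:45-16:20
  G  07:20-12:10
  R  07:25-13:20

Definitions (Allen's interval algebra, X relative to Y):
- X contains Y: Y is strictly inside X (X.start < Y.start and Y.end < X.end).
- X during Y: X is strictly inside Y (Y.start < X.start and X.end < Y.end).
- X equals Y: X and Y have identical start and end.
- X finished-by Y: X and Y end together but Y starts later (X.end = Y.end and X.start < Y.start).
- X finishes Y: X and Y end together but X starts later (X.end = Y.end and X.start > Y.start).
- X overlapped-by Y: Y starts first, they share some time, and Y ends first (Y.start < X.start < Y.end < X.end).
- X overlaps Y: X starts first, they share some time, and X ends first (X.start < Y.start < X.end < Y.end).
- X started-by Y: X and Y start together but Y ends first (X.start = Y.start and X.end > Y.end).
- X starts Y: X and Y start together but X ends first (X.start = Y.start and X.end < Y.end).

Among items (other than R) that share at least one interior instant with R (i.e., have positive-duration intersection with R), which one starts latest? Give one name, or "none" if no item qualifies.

U

Target R = [07:25, 13:20].
A [17:55, 22:50] → after → excluded.
D [13:40, 15:55] → after → excluded.
E [09:05, 14:30] → overlapped-by → candidate.
F [09:05, 12:20] → during → candidate.
G [07:20, 12:10] → overlaps → candidate.
J [16:45, 19:45] → after → excluded.
K [07:25, 15:10] → started-by → candidate.
P [19:05, 20:55] → after → excluded.
Q [19:35, 21:55] → after → excluded.
U [09:45, 16:20] → overlapped-by → candidate.
V [16:05, 23:00] → after → excluded.
W [09:00, 15:25] → overlapped-by → candidate.
Z [06:35, 11:40] → overlaps → candidate.
Among candidates, latest start is 09:45 → U.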